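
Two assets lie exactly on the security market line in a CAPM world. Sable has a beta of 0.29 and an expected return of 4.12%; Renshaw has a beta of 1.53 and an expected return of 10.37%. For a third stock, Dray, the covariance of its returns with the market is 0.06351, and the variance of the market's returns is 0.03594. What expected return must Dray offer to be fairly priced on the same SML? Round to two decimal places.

11.57%

MRP = (10.37% − 4.12%) / (1.53 − 0.29) = 5.0403%
R_f = 4.12% − 0.29 × 5.0403% = 2.6583%
β_Dray = Cov / Var(R_m) = 0.06351 / 0.03594 = 1.7671
E(R_Dray) = R_f + β × MRP = 2.6583% + 1.7671 × 5.0403% = 11.57%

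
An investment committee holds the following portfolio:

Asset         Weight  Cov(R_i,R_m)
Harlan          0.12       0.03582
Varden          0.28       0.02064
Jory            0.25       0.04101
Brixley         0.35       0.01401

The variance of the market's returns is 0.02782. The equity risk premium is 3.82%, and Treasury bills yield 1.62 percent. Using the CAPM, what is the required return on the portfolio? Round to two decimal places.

β_Harlan = 0.03582 / 0.02782 = 1.2876
β_Varden = 0.02064 / 0.02782 = 0.7419
β_Jory = 0.04101 / 0.02782 = 1.4741
β_Brixley = 0.01401 / 0.02782 = 0.5036
β_P = Σ w_i β_i = 0.12×1.2876 + 0.28×0.7419 + 0.25×1.4741 + 0.35×0.5036 = 0.9070
E(R_P) = R_f + β_P × MRP = 1.62% + 0.9070 × 3.82% = 5.08%

5.08%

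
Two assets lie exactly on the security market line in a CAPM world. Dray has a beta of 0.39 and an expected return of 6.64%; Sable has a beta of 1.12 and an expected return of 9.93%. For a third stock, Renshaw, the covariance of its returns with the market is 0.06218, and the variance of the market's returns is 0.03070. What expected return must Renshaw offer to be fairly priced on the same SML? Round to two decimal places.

14.01%

MRP = (9.93% − 6.64%) / (1.12 − 0.39) = 4.5068%
R_f = 6.64% − 0.39 × 4.5068% = 4.8823%
β_Renshaw = Cov / Var(R_m) = 0.06218 / 0.03070 = 2.0254
E(R_Renshaw) = R_f + β × MRP = 4.8823% + 2.0254 × 4.5068% = 14.01%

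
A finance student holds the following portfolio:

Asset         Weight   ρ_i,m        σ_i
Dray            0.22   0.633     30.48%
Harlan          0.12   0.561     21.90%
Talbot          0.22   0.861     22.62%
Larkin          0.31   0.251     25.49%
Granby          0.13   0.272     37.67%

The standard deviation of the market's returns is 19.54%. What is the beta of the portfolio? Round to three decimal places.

0.682

β_Dray = 0.633 × 30.48% / 19.54% = 0.9874
β_Harlan = 0.561 × 21.90% / 19.54% = 0.6288
β_Talbot = 0.861 × 22.62% / 19.54% = 0.9967
β_Larkin = 0.251 × 25.49% / 19.54% = 0.3274
β_Granby = 0.272 × 37.67% / 19.54% = 0.5244
β_P = Σ w_i β_i = 0.22×0.9874 + 0.12×0.6288 + 0.22×0.9967 + 0.31×0.3274 + 0.13×0.5244 = 0.6816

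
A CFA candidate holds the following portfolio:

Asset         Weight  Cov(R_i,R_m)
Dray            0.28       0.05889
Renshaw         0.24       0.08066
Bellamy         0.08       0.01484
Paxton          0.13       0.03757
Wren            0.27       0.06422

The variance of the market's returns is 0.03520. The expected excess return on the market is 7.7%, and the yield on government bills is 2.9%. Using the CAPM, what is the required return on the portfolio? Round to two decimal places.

β_Dray = 0.05889 / 0.03520 = 1.6730
β_Renshaw = 0.08066 / 0.03520 = 2.2915
β_Bellamy = 0.01484 / 0.03520 = 0.4216
β_Paxton = 0.03757 / 0.03520 = 1.0673
β_Wren = 0.06422 / 0.03520 = 1.8244
β_P = Σ w_i β_i = 0.28×1.6730 + 0.24×2.2915 + 0.08×0.4216 + 0.13×1.0673 + 0.27×1.8244 = 1.6835
E(R_P) = R_f + β_P × MRP = 2.9% + 1.6835 × 7.7% = 15.86%

15.86%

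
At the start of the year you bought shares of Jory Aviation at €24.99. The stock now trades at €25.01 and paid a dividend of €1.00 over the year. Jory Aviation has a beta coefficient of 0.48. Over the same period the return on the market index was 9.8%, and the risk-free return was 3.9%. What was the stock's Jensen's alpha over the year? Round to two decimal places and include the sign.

Realised HPR = (P1 + D1 − P0) / P0 = (25.01 + 1.00 − 24.99) / 24.99 = 1.02 / 24.99 = 4.0816%
MRP = 9.8% − 3.9% = 5.90%
CAPM required = R_f + β·MRP = 3.9% + 0.48 × 5.9% = 6.7320%
α = realised − required = 4.0816% − 6.7320% = -2.65%

-2.65%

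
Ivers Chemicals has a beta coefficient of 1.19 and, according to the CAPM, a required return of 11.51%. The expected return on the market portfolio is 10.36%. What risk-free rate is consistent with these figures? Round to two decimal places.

E(R) = R_f + β(E(R_m) − R_f) = R_f(1 − β) + β·E(R_m)
11.51% = R_f × (1 − 1.19) + 1.19 × 10.36%
11.51% = R_f × -0.19 + 12.3284%
R_f = (11.51% − 12.3284%) / -0.19 = 4.31%

4.31%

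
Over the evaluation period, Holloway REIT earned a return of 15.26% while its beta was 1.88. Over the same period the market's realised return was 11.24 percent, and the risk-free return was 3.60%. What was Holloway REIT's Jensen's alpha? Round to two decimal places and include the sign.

-2.70%

Market excess return = 11.24% − 3.60% = 7.64%
CAPM benchmark = R_f + β(R_m − R_f) = 3.60% + 1.88 × 7.64% = 17.9632%
α = actual − benchmark = 15.26% − 17.9632% = -2.70%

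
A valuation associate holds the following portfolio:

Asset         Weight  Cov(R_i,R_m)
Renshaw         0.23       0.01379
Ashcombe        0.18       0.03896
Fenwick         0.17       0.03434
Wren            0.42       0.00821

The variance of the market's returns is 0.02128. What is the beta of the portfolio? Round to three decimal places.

0.915

β_Renshaw = 0.01379 / 0.02128 = 0.6480
β_Ashcombe = 0.03896 / 0.02128 = 1.8308
β_Fenwick = 0.03434 / 0.02128 = 1.6137
β_Wren = 0.00821 / 0.02128 = 0.3858
β_P = Σ w_i β_i = 0.23×0.6480 + 0.18×1.8308 + 0.17×1.6137 + 0.42×0.3858 = 0.9149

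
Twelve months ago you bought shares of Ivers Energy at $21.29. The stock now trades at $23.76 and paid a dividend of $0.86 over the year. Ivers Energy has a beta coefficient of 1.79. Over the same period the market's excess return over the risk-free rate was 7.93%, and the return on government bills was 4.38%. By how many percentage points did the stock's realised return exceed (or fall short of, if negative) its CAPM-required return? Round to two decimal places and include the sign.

Realised HPR = (P1 + D1 − P0) / P0 = (23.76 + 0.86 − 21.29) / 21.29 = 3.33 / 21.29 = 15.6411%
CAPM required = R_f + β·MRP = 4.38% + 1.79 × 7.93% = 18.5747%
α = realised − required = 15.6411% − 18.5747% = -2.93%

-2.93%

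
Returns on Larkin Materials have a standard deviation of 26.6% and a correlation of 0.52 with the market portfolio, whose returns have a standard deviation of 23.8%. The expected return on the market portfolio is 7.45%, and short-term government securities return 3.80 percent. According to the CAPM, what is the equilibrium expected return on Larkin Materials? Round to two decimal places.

β = ρ × σ_i / σ_m = 0.52 × 26.6% / 23.8% = 0.5812
MRP = 7.45% − 3.80% = 3.65%
E(R) = 3.80% + 0.5812 × 3.65% = 5.92%

5.92%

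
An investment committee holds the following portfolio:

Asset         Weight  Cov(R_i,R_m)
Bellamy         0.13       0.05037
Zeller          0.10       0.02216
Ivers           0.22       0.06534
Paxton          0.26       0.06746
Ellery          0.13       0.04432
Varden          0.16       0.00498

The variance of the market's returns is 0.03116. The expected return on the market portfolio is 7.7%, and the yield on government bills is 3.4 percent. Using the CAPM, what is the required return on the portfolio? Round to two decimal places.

β_Bellamy = 0.05037 / 0.03116 = 1.6165
β_Zeller = 0.02216 / 0.03116 = 0.7112
β_Ivers = 0.06534 / 0.03116 = 2.0969
β_Paxton = 0.06746 / 0.03116 = 2.1650
β_Ellery = 0.04432 / 0.03116 = 1.4223
β_Varden = 0.00498 / 0.03116 = 0.1598
β_P = Σ w_i β_i = 0.13×1.6165 + 0.10×0.7112 + 0.22×2.0969 + 0.26×2.1650 + 0.13×1.4223 + 0.16×0.1598 = 1.5160
MRP = 7.7% − 3.4% = 4.30%
E(R_P) = R_f + β_P × MRP = 3.4% + 1.5160 × 4.3% = 9.92%

9.92%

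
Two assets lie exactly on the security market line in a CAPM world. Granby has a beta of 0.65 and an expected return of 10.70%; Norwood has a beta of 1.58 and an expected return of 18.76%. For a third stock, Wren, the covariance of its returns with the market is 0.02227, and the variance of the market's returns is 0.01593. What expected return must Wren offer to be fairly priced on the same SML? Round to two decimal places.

MRP = (18.76% − 10.70%) / (1.58 − 0.65) = 8.6667%
R_f = 10.70% − 0.65 × 8.6667% = 5.0666%
β_Wren = Cov / Var(R_m) = 0.02227 / 0.01593 = 1.3980
E(R_Wren) = R_f + β × MRP = 5.0666% + 1.3980 × 8.6667% = 17.18%

17.18%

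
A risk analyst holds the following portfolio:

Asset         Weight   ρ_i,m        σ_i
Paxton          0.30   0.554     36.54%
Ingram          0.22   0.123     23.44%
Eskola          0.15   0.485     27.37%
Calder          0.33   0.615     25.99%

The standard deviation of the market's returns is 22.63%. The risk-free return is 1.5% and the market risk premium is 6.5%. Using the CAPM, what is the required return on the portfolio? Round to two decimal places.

5.51%

β_Paxton = 0.554 × 36.54% / 22.63% = 0.8945
β_Ingram = 0.123 × 23.44% / 22.63% = 0.1274
β_Eskola = 0.485 × 27.37% / 22.63% = 0.5866
β_Calder = 0.615 × 25.99% / 22.63% = 0.7063
β_P = Σ w_i β_i = 0.30×0.8945 + 0.22×0.1274 + 0.15×0.5866 + 0.33×0.7063 = 0.6174
E(R_P) = R_f + β_P × MRP = 1.5% + 0.6174 × 6.5% = 5.51%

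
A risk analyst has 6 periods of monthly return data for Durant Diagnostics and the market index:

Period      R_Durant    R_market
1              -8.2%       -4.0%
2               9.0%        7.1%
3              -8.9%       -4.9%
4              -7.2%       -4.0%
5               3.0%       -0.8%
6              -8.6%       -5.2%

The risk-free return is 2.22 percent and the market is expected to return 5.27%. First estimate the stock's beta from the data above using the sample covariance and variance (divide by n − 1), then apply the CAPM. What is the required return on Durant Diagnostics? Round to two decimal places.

6.90%

Mean R_i = (-8.2 + 9.0 − 8.9 − 7.2 + 3.0 − 8.6) / 6 = -3.4833%
Mean R_m = (-4.0 + 7.1 − 4.9 − 4.0 − 0.8 − 5.2) / 6 = -1.9667%
Σ(R_i − R̄_i)(R_m − R̄_m) = 170.3267  ⇒  Cov = 170.3267 / 5 = 34.0653
Σ(R_m − R̄_m)² = 110.8933  ⇒  Var(R_m) = 110.8933 / 5 = 22.1787
β = Cov / Var(R_m) = 34.0653 / 22.1787 = 1.5359
MRP = 5.27% − 2.22% = 3.05%
E(R) = R_f + β × MRP = 2.22% + 1.5359 × 3.05% = 6.90%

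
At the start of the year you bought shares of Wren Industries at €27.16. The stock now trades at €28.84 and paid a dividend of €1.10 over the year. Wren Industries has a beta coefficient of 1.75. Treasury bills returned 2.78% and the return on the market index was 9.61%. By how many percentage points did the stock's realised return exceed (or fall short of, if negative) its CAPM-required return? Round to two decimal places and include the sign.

-4.50%

Realised HPR = (P1 + D1 − P0) / P0 = (28.84 + 1.10 − 27.16) / 27.16 = 2.78 / 27.16 = 10.2356%
MRP = 9.61% − 2.78% = 6.83%
CAPM required = R_f + β·MRP = 2.78% + 1.75 × 6.83% = 14.7325%
α = realised − required = 10.2356% − 14.7325% = -4.50%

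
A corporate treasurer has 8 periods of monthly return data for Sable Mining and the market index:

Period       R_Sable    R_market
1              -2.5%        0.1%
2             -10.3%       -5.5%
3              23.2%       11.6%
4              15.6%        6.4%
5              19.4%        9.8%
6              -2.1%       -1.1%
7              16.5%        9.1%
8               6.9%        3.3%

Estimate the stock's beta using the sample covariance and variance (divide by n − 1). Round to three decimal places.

Mean R_i = (-2.5 − 10.3 + 23.2 + 15.6 + 19.4 − 2.1 + 16.5 + 6.9) / 8 = 8.3375%
Mean R_m = (0.1 − 5.5 + 11.6 + 6.4 + 9.8 − 1.1 + 9.1 + 3.3) / 8 = 4.2125%
Σ(R_i − R̄_i)(R_m − R̄_m) = 509.7363  ⇒  Cov = 509.7363 / 7 = 72.8195
Σ(R_m − R̄_m)² = 254.7688  ⇒  Var(R_m) = 254.7688 / 7 = 36.3955
β = Cov / Var(R_m) = 72.8195 / 36.3955 = 2.0008

2.001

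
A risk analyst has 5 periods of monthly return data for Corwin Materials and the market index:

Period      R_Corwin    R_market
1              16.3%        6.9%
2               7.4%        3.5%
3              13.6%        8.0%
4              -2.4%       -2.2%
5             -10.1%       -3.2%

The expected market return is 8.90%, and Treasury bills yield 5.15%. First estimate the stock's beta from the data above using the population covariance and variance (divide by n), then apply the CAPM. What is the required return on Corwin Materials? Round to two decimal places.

13.01%

Mean R_i = (16.3 + 7.4 + 13.6 − 2.4 − 10.1) / 5 = 4.9600%
Mean R_m = (6.9 + 3.5 + 8.0 − 2.2 − 3.2) / 5 = 2.6000%
Σ(R_i − R̄_i)(R_m − R̄_m) = 220.2900  ⇒  Cov = 220.2900 / 5 = 44.0580
Σ(R_m − R̄_m)² = 105.1400  ⇒  Var(R_m) = 105.1400 / 5 = 21.0280
β = Cov / Var(R_m) = 44.0580 / 21.0280 = 2.0952
MRP = 8.90% − 5.15% = 3.75%
E(R) = R_f + β × MRP = 5.15% + 2.0952 × 3.75% = 13.01%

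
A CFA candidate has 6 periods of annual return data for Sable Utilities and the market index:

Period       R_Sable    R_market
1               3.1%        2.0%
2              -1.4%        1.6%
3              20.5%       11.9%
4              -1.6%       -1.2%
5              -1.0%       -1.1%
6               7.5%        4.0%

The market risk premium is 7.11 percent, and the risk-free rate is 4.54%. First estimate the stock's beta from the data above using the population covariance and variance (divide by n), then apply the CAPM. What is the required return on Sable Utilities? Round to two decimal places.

16.84%

Mean R_i = (3.1 − 1.4 + 20.5 − 1.6 − 1.0 + 7.5) / 6 = 4.5167%
Mean R_m = (2.0 + 1.6 + 11.9 − 1.2 − 1.1 + 4.0) / 6 = 2.8667%
Σ(R_i − R̄_i)(R_m − R̄_m) = 203.2433  ⇒  Cov = 203.2433 / 6 = 33.8739
Σ(R_m − R̄_m)² = 117.5133  ⇒  Var(R_m) = 117.5133 / 6 = 19.5856
β = Cov / Var(R_m) = 33.8739 / 19.5856 = 1.7295
E(R) = R_f + β × MRP = 4.54% + 1.7295 × 7.11% = 16.84%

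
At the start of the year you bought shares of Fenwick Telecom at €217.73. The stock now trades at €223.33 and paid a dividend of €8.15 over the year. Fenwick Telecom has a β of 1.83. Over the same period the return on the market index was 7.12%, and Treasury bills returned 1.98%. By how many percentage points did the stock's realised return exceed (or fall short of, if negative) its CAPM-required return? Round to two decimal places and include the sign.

-5.07%

Realised HPR = (P1 + D1 − P0) / P0 = (223.33 + 8.15 − 217.73) / 217.73 = 13.75 / 217.73 = 6.3152%
MRP = 7.12% − 1.98% = 5.14%
CAPM required = R_f + β·MRP = 1.98% + 1.83 × 5.14% = 11.3862%
α = realised − required = 6.3152% − 11.3862% = -5.07%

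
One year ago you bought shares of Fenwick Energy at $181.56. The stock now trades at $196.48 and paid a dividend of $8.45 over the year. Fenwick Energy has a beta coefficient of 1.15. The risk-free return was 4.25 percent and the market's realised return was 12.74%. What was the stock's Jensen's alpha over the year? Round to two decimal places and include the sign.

Realised HPR = (P1 + D1 − P0) / P0 = (196.48 + 8.45 − 181.56) / 181.56 = 23.37 / 181.56 = 12.8718%
MRP = 12.74% − 4.25% = 8.49%
CAPM required = R_f + β·MRP = 4.25% + 1.15 × 8.49% = 14.0135%
α = realised − required = 12.8718% − 14.0135% = -1.14%

-1.14%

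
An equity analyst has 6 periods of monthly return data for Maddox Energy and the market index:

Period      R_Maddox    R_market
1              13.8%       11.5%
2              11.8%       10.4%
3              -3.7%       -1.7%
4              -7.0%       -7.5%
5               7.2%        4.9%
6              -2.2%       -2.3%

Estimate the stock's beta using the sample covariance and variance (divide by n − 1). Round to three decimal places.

1.138

Mean R_i = (13.8 + 11.8 − 3.7 − 7.0 + 7.2 − 2.2) / 6 = 3.3167%
Mean R_m = (11.5 + 10.4 − 1.7 − 7.5 + 4.9 − 2.3) / 6 = 2.5500%
Σ(R_i − R̄_i)(R_m − R̄_m) = 329.8050  ⇒  Cov = 329.8050 / 5 = 65.9610
Σ(R_m − R̄_m)² = 289.8350  ⇒  Var(R_m) = 289.8350 / 5 = 57.9670
β = Cov / Var(R_m) = 65.9610 / 57.9670 = 1.1379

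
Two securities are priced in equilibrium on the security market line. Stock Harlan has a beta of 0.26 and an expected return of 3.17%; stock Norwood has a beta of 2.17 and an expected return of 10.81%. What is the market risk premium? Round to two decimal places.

Both satisfy E(R) = R_f + β·MRP, so the slope of the SML is
MRP = (10.81% − 3.17%) / (2.17 − 0.26) = 7.64% / 1.91 = 4.0000%

4.00%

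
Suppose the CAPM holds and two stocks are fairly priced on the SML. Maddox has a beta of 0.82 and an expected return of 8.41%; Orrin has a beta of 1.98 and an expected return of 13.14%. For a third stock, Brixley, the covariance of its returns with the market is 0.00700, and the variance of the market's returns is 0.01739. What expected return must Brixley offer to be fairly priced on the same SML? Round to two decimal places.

6.71%

MRP = (13.14% − 8.41%) / (1.98 − 0.82) = 4.0776%
R_f = 8.41% − 0.82 × 4.0776% = 5.0664%
β_Brixley = Cov / Var(R_m) = 0.00700 / 0.01739 = 0.4025
E(R_Brixley) = R_f + β × MRP = 5.0664% + 0.4025 × 4.0776% = 6.71%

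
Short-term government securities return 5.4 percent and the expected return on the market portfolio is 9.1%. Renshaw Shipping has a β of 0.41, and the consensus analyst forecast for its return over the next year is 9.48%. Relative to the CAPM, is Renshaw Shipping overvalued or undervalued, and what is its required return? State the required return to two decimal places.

Undervalued; required return 6.92%

MRP = 9.1% − 5.4% = 3.70%
Required return = R_f + β·MRP = 5.4% + 0.41 × 3.7% = 6.92%
Forecast 9.48% > required 6.92% → the stock plots above the SML → undervalued.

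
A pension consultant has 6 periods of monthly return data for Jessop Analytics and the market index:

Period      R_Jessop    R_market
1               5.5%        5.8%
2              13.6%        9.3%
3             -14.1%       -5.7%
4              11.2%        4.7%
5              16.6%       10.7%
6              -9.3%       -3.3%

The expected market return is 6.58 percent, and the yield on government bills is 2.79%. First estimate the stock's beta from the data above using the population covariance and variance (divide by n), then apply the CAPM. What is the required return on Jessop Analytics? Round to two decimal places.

Mean R_i = (5.5 + 13.6 − 14.1 + 11.2 + 16.6 − 9.3) / 6 = 3.9167%
Mean R_m = (5.8 + 9.3 − 5.7 + 4.7 + 10.7 − 3.3) / 6 = 3.5833%
Σ(R_i − R̄_i)(R_m − R̄_m) = 415.4917  ⇒  Cov = 415.4917 / 6 = 69.2486
Σ(R_m − R̄_m)² = 223.0483  ⇒  Var(R_m) = 223.0483 / 6 = 37.1747
β = Cov / Var(R_m) = 69.2486 / 37.1747 = 1.8628
MRP = 6.58% − 2.79% = 3.79%
E(R) = R_f + β × MRP = 2.79% + 1.8628 × 3.79% = 9.85%

9.85%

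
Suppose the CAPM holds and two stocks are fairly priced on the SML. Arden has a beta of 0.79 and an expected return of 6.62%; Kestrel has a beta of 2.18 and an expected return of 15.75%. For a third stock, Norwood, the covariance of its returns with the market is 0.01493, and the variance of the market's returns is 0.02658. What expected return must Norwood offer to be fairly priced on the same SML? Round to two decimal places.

5.12%

MRP = (15.75% − 6.62%) / (2.18 − 0.79) = 6.5683%
R_f = 6.62% − 0.79 × 6.5683% = 1.4310%
β_Norwood = Cov / Var(R_m) = 0.01493 / 0.02658 = 0.5617
E(R_Norwood) = R_f + β × MRP = 1.4310% + 0.5617 × 6.5683% = 5.12%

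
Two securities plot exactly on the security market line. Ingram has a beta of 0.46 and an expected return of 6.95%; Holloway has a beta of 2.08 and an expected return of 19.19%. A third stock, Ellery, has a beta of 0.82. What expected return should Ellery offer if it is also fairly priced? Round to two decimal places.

9.67%

MRP (SML slope) = (19.19% − 6.95%) / (2.08 − 0.46) = 12.24% / 1.62 = 7.5556%
R_f (intercept) = 6.95% − 0.46 × 7.5556% = 3.4744%
E(R_Ellery) = R_f + β × MRP = 3.4744% + 0.82 × 7.5556% = 9.67%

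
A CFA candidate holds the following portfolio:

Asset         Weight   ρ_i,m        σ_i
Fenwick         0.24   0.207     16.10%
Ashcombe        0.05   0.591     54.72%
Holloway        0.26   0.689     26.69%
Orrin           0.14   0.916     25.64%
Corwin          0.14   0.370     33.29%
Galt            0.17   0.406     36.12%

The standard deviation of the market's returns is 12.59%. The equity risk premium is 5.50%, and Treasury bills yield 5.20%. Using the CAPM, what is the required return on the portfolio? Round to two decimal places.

11.62%

β_Fenwick = 0.207 × 16.10% / 12.59% = 0.2647
β_Ashcombe = 0.591 × 54.72% / 12.59% = 2.5687
β_Holloway = 0.689 × 26.69% / 12.59% = 1.4606
β_Orrin = 0.916 × 25.64% / 12.59% = 1.8655
β_Corwin = 0.370 × 33.29% / 12.59% = 0.9783
β_Galt = 0.406 × 36.12% / 12.59% = 1.1648
β_P = Σ w_i β_i = 0.24×0.2647 + 0.05×2.5687 + 0.26×1.4606 + 0.14×1.8655 + 0.14×0.9783 + 0.17×1.1648 = 1.1679
E(R_P) = R_f + β_P × MRP = 5.20% + 1.1679 × 5.50% = 11.62%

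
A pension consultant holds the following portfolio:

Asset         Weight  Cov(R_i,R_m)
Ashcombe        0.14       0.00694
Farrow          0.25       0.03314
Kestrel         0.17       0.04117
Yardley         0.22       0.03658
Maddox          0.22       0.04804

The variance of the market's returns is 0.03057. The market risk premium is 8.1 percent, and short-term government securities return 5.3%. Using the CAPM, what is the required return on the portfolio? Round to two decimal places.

β_Ashcombe = 0.00694 / 0.03057 = 0.2270
β_Farrow = 0.03314 / 0.03057 = 1.0841
β_Kestrel = 0.04117 / 0.03057 = 1.3467
β_Yardley = 0.03658 / 0.03057 = 1.1966
β_Maddox = 0.04804 / 0.03057 = 1.5715
β_P = Σ w_i β_i = 0.14×0.2270 + 0.25×1.0841 + 0.17×1.3467 + 0.22×1.1966 + 0.22×1.5715 = 1.1407
E(R_P) = R_f + β_P × MRP = 5.3% + 1.1407 × 8.1% = 14.54%

14.54%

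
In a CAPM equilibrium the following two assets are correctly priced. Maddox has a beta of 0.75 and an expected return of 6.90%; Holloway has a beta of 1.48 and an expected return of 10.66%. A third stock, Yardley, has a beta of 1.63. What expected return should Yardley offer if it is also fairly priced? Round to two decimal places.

11.43%

MRP (SML slope) = (10.66% − 6.90%) / (1.48 − 0.75) = 3.76% / 0.73 = 5.1507%
R_f (intercept) = 6.90% − 0.75 × 5.1507% = 3.0370%
E(R_Yardley) = R_f + β × MRP = 3.0370% + 1.63 × 5.1507% = 11.43%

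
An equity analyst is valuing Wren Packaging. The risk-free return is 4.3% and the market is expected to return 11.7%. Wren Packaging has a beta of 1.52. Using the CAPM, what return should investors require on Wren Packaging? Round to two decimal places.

15.55%

Market risk premium = E(R_m) − R_f = 11.7% − 4.3% = 7.40%
E(R) = R_f + β × MRP = 4.3% + 1.52 × 7.4% = 15.55%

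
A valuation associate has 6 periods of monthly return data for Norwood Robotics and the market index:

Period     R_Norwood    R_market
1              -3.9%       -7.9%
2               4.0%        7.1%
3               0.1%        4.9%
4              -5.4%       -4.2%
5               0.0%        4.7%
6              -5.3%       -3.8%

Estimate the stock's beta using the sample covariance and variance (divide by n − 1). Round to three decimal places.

0.544

Mean R_i = (-3.9 + 4.0 + 0.1 − 5.4 + 0.0 − 5.3) / 6 = -1.7500%
Mean R_m = (-7.9 + 7.1 + 4.9 − 4.2 + 4.7 − 3.8) / 6 = 0.1333%
Σ(R_i − R̄_i)(R_m − R̄_m) = 103.9200  ⇒  Cov = 103.9200 / 5 = 20.7840
Σ(R_m − R̄_m)² = 190.8933  ⇒  Var(R_m) = 190.8933 / 5 = 38.1787
β = Cov / Var(R_m) = 20.7840 / 38.1787 = 0.5444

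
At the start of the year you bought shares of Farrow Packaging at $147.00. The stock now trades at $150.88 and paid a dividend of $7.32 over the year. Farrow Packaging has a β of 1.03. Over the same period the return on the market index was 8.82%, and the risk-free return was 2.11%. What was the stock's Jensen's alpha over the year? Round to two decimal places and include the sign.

Realised HPR = (P1 + D1 − P0) / P0 = (150.88 + 7.32 − 147.00) / 147.00 = 11.20 / 147.00 = 7.6190%
MRP = 8.82% − 2.11% = 6.71%
CAPM required = R_f + β·MRP = 2.11% + 1.03 × 6.71% = 9.0213%
α = realised − required = 7.6190% − 9.0213% = -1.40%

-1.40%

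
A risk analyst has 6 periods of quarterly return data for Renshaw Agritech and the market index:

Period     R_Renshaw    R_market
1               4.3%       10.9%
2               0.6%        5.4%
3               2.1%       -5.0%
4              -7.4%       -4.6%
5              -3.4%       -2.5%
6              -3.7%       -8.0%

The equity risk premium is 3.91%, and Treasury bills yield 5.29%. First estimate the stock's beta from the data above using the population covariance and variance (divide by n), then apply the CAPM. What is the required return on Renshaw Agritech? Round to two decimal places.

Mean R_i = (4.3 + 0.6 + 2.1 − 7.4 − 3.4 − 3.7) / 6 = -1.2500%
Mean R_m = (10.9 + 5.4 − 5.0 − 4.6 − 2.5 − 8.0) / 6 = -0.6333%
Σ(R_i − R̄_i)(R_m − R̄_m) = 107.0000  ⇒  Cov = 107.0000 / 6 = 17.8333
Σ(R_m − R̄_m)² = 261.9733  ⇒  Var(R_m) = 261.9733 / 6 = 43.6622
β = Cov / Var(R_m) = 17.8333 / 43.6622 = 0.4084
E(R) = R_f + β × MRP = 5.29% + 0.4084 × 3.91% = 6.89%

6.89%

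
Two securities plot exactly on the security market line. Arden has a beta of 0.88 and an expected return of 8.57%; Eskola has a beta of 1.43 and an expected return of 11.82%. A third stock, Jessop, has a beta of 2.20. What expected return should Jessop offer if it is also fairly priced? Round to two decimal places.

MRP (SML slope) = (11.82% − 8.57%) / (1.43 − 0.88) = 3.25% / 0.55 = 5.9091%
R_f (intercept) = 8.57% − 0.88 × 5.9091% = 3.3700%
E(R_Jessop) = R_f + β × MRP = 3.3700% + 2.20 × 5.9091% = 16.37%

16.37%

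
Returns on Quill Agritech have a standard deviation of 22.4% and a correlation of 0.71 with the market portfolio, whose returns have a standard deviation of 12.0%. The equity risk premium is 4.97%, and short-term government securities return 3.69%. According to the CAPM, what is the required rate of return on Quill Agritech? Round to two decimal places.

10.28%

β = ρ × σ_i / σ_m = 0.71 × 22.4% / 12.0% = 1.3253
E(R) = 3.69% + 1.3253 × 4.97% = 10.28%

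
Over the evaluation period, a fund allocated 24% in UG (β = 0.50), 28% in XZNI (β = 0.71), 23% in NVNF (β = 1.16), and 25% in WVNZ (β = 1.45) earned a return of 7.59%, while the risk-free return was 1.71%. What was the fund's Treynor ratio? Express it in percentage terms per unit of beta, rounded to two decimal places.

6.20%

β_P = 0.24×0.50 + 0.28×0.71 + 0.23×1.16 + 0.25×1.45 = 0.9481
Treynor = (R_P − R_f) / β_P = (7.59% − 1.71%) / 0.9481 = 5.88% / 0.9481 = 6.20%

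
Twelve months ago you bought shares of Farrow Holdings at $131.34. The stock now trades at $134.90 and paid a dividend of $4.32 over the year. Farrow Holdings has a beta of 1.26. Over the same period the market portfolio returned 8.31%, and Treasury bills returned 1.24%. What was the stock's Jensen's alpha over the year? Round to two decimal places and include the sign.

Realised HPR = (P1 + D1 − P0) / P0 = (134.90 + 4.32 − 131.34) / 131.34 = 7.88 / 131.34 = 5.9997%
MRP = 8.31% − 1.24% = 7.07%
CAPM required = R_f + β·MRP = 1.24% + 1.26 × 7.07% = 10.1482%
α = realised − required = 5.9997% − 10.1482% = -4.15%

-4.15%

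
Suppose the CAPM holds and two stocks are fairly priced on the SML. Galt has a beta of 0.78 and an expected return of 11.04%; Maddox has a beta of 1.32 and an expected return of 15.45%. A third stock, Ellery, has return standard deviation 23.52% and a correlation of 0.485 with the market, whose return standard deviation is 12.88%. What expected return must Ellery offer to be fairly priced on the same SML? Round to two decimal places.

MRP = (15.45% − 11.04%) / (1.32 − 0.78) = 8.1667%
R_f = 11.04% − 0.78 × 8.1667% = 4.6700%
β_Ellery = ρ·σ_i/σ_m = 0.485 × 23.52 / 12.88 = 0.8857
E(R_Ellery) = R_f + β × MRP = 4.6700% + 0.8857 × 8.1667% = 11.90%

11.90%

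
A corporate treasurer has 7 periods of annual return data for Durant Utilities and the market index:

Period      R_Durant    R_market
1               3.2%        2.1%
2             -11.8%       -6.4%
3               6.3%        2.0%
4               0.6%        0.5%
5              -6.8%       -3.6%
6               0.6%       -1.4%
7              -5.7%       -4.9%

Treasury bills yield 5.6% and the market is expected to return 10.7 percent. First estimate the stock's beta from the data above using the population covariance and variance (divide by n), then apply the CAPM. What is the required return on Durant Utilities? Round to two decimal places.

14.76%

Mean R_i = (3.2 − 11.8 + 6.3 + 0.6 − 6.8 + 0.6 − 5.7) / 7 = -1.9429%
Mean R_m = (2.1 − 6.4 + 2.0 + 0.5 − 3.6 − 1.4 − 4.9) / 7 = -1.6714%
Σ(R_i − R̄_i)(R_m − R̄_m) = 123.9786  ⇒  Cov = 123.9786 / 7 = 17.7112
Σ(R_m − R̄_m)² = 68.9943  ⇒  Var(R_m) = 68.9943 / 7 = 9.8563
β = Cov / Var(R_m) = 17.7112 / 9.8563 = 1.7969
MRP = 10.7% − 5.6% = 5.10%
E(R) = R_f + β × MRP = 5.6% + 1.7969 × 5.1% = 14.76%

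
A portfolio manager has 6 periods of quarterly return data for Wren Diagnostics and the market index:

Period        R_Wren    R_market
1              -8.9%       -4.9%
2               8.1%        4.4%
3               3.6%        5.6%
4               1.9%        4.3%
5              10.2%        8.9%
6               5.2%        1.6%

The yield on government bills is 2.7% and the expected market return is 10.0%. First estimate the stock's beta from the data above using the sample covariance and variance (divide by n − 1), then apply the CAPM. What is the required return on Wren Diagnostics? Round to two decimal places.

Mean R_i = (-8.9 + 8.1 + 3.6 + 1.9 + 10.2 + 5.2) / 6 = 3.3500%
Mean R_m = (-4.9 + 4.4 + 5.6 + 4.3 + 8.9 + 1.6) / 6 = 3.3167%
Σ(R_i − R̄_i)(R_m − R̄_m) = 140.0150  ⇒  Cov = 140.0150 / 5 = 28.0030
Σ(R_m − R̄_m)² = 108.9883  ⇒  Var(R_m) = 108.9883 / 5 = 21.7977
β = Cov / Var(R_m) = 28.0030 / 21.7977 = 1.2847
MRP = 10.0% − 2.7% = 7.30%
E(R) = R_f + β × MRP = 2.7% + 1.2847 × 7.3% = 12.08%

12.08%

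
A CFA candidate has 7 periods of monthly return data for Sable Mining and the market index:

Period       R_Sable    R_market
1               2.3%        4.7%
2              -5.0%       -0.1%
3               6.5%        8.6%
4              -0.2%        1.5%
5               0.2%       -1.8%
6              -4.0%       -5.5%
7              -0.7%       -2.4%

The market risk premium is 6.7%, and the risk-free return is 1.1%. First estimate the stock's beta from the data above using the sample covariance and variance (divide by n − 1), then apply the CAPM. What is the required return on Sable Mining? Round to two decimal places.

5.64%

Mean R_i = (2.3 − 5.0 + 6.5 − 0.2 + 0.2 − 4.0 − 0.7) / 7 = -0.1286%
Mean R_m = (4.7 − 0.1 + 8.6 + 1.5 − 1.8 − 5.5 − 2.4) / 7 = 0.7143%
Σ(R_i − R̄_i)(R_m − R̄_m) = 90.8729  ⇒  Cov = 90.8729 / 6 = 15.1455
Σ(R_m − R̄_m)² = 133.9886  ⇒  Var(R_m) = 133.9886 / 6 = 22.3314
β = Cov / Var(R_m) = 15.1455 / 22.3314 = 0.6782
E(R) = R_f + β × MRP = 1.1% + 0.6782 × 6.7% = 5.64%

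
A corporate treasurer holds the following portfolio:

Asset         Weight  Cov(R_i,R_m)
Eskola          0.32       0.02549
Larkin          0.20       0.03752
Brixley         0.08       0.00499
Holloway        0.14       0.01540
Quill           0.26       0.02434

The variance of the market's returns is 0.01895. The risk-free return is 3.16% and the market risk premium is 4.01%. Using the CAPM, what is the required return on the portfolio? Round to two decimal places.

β_Eskola = 0.02549 / 0.01895 = 1.3451
β_Larkin = 0.03752 / 0.01895 = 1.9799
β_Brixley = 0.00499 / 0.01895 = 0.2633
β_Holloway = 0.01540 / 0.01895 = 0.8127
β_Quill = 0.02434 / 0.01895 = 1.2844
β_P = Σ w_i β_i = 0.32×1.3451 + 0.20×1.9799 + 0.08×0.2633 + 0.14×0.8127 + 0.26×1.2844 = 1.2952
E(R_P) = R_f + β_P × MRP = 3.16% + 1.2952 × 4.01% = 8.35%

8.35%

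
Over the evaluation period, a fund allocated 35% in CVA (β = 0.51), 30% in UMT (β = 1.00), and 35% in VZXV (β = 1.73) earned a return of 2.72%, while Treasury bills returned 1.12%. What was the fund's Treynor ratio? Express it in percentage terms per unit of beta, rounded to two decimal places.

β_P = 0.35×0.51 + 0.30×1.00 + 0.35×1.73 = 1.0840
Treynor = (R_P − R_f) / β_P = (2.72% − 1.12%) / 1.0840 = 1.60% / 1.0840 = 1.48%

1.48%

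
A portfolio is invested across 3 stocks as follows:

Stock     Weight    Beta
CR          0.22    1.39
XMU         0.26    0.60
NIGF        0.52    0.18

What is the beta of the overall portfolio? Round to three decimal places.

β_P = Σ w_i β_i = 0.22×1.39 + 0.26×0.60 + 0.52×0.18 = 0.5554

0.555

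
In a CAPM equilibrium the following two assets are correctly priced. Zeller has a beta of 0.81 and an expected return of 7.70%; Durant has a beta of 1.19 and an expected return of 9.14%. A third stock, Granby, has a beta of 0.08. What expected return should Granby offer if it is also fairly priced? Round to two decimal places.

4.93%

MRP (SML slope) = (9.14% − 7.70%) / (1.19 − 0.81) = 1.44% / 0.38 = 3.7895%
R_f (intercept) = 7.70% − 0.81 × 3.7895% = 4.6305%
E(R_Granby) = R_f + β × MRP = 4.6305% + 0.08 × 3.7895% = 4.93%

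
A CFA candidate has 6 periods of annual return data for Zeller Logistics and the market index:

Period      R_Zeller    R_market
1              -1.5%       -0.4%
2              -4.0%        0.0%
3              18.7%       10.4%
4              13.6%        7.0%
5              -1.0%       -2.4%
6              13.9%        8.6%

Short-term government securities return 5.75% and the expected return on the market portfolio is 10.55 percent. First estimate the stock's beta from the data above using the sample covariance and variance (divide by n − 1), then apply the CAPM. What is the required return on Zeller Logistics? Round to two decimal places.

Mean R_i = (-1.5 − 4.0 + 18.7 + 13.6 − 1.0 + 13.9) / 6 = 6.6167%
Mean R_m = (-0.4 + 0.0 + 10.4 + 7.0 − 2.4 + 8.6) / 6 = 3.8667%
Σ(R_i − R̄_i)(R_m − R̄_m) = 258.7133  ⇒  Cov = 258.7133 / 5 = 51.7427
Σ(R_m − R̄_m)² = 147.3333  ⇒  Var(R_m) = 147.3333 / 5 = 29.4667
β = Cov / Var(R_m) = 51.7427 / 29.4667 = 1.7560
MRP = 10.55% − 5.75% = 4.80%
E(R) = R_f + β × MRP = 5.75% + 1.7560 × 4.80% = 14.18%

14.18%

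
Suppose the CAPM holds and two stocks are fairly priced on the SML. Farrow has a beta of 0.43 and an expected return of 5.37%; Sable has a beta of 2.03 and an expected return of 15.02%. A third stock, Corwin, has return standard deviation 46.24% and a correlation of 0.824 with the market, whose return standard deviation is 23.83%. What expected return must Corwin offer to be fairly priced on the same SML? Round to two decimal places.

12.42%

MRP = (15.02% − 5.37%) / (2.03 − 0.43) = 6.0313%
R_f = 5.37% − 0.43 × 6.0313% = 2.7765%
β_Corwin = ρ·σ_i/σ_m = 0.824 × 46.24 / 23.83 = 1.5989
E(R_Corwin) = R_f + β × MRP = 2.7765% + 1.5989 × 6.0313% = 12.42%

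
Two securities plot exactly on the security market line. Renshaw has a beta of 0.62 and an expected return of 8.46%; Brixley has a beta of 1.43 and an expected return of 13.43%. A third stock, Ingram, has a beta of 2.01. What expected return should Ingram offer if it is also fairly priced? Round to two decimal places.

MRP (SML slope) = (13.43% − 8.46%) / (1.43 − 0.62) = 4.97% / 0.81 = 6.1358%
R_f (intercept) = 8.46% − 0.62 × 6.1358% = 4.6558%
E(R_Ingram) = R_f + β × MRP = 4.6558% + 2.01 × 6.1358% = 16.99%

16.99%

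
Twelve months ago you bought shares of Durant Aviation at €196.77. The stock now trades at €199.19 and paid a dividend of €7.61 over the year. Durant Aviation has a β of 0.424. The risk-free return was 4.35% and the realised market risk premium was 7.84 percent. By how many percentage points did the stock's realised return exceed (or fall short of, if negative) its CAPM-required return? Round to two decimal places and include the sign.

Realised HPR = (P1 + D1 − P0) / P0 = (199.19 + 7.61 − 196.77) / 196.77 = 10.03 / 196.77 = 5.0973%
CAPM required = R_f + β·MRP = 4.35% + 0.424 × 7.84% = 7.67416%
α = realised − required = 5.0973% − 7.67416% = -2.58%

-2.58%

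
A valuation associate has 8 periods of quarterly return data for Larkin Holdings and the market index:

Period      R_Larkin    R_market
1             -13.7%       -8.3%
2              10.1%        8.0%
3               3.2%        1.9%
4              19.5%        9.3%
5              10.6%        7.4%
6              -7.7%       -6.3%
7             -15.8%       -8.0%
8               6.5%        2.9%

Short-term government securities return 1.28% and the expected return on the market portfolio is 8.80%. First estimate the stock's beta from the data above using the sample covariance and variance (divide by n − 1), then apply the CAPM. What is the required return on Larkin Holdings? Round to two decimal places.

Mean R_i = (-13.7 + 10.1 + 3.2 + 19.5 + 10.6 − 7.7 − 15.8 + 6.5) / 8 = 1.5875%
Mean R_m = (-8.3 + 8.0 + 1.9 + 9.3 + 7.4 − 6.3 − 8.0 + 2.9) / 8 = 0.8625%
Σ(R_i − R̄_i)(R_m − R̄_m) = 643.1863  ⇒  Cov = 643.1863 / 7 = 91.8838
Σ(R_m − R̄_m)² = 383.8988  ⇒  Var(R_m) = 383.8988 / 7 = 54.8427
β = Cov / Var(R_m) = 91.8838 / 54.8427 = 1.6754
MRP = 8.80% − 1.28% = 7.52%
E(R) = R_f + β × MRP = 1.28% + 1.6754 × 7.52% = 13.88%

13.88%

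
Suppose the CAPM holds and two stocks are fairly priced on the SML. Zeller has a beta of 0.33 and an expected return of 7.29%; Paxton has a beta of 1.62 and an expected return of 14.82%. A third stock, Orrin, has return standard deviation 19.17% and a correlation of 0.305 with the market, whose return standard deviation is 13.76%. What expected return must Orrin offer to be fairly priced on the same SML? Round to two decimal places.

MRP = (14.82% − 7.29%) / (1.62 − 0.33) = 5.8372%
R_f = 7.29% − 0.33 × 5.8372% = 5.3637%
β_Orrin = ρ·σ_i/σ_m = 0.305 × 19.17 / 13.76 = 0.4249
E(R_Orrin) = R_f + β × MRP = 5.3637% + 0.4249 × 5.8372% = 7.84%

7.84%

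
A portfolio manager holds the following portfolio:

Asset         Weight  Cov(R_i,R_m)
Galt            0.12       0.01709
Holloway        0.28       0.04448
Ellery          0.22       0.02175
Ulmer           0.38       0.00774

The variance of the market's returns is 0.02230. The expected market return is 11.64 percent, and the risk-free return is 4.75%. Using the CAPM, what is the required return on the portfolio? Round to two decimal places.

β_Galt = 0.01709 / 0.02230 = 0.7664
β_Holloway = 0.04448 / 0.02230 = 1.9946
β_Ellery = 0.02175 / 0.02230 = 0.9753
β_Ulmer = 0.00774 / 0.02230 = 0.3471
β_P = Σ w_i β_i = 0.12×0.7664 + 0.28×1.9946 + 0.22×0.9753 + 0.38×0.3471 = 0.9969
MRP = 11.64% − 4.75% = 6.89%
E(R_P) = R_f + β_P × MRP = 4.75% + 0.9969 × 6.89% = 11.62%

11.62%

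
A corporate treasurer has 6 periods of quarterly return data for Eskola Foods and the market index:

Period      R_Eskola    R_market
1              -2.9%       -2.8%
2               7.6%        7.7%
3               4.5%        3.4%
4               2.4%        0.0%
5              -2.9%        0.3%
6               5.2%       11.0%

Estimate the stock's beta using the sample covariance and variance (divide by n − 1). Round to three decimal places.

0.684

Mean R_i = (-2.9 + 7.6 + 4.5 + 2.4 − 2.9 + 5.2) / 6 = 2.3167%
Mean R_m = (-2.8 + 7.7 + 3.4 + 0.0 + 0.3 + 11.0) / 6 = 3.2667%
Σ(R_i − R̄_i)(R_m − R̄_m) = 92.8633  ⇒  Cov = 92.8633 / 5 = 18.5727
Σ(R_m − R̄_m)² = 135.7533  ⇒  Var(R_m) = 135.7533 / 5 = 27.1507
β = Cov / Var(R_m) = 18.5727 / 27.1507 = 0.6841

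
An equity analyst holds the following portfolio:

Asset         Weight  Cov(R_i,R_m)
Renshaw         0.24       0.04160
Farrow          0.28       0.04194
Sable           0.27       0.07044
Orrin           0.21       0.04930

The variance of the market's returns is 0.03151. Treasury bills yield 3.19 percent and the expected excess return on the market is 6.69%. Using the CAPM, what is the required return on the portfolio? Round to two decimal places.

14.04%

β_Renshaw = 0.04160 / 0.03151 = 1.3202
β_Farrow = 0.04194 / 0.03151 = 1.3310
β_Sable = 0.07044 / 0.03151 = 2.2355
β_Orrin = 0.04930 / 0.03151 = 1.5646
β_P = Σ w_i β_i = 0.24×1.3202 + 0.28×1.3310 + 0.27×2.2355 + 0.21×1.5646 = 1.6217
E(R_P) = R_f + β_P × MRP = 3.19% + 1.6217 × 6.69% = 14.04%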